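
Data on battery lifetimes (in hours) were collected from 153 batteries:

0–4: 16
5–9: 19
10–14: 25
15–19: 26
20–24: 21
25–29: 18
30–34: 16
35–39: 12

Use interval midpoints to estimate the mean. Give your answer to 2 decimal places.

18.37

Midpoints: 2, 7, 12, 17, 22, 27, 32, 37
Σfm = 16×2 + 19×7 + 25×12 + 26×17 + 21×22 + 18×27 + 16×32 + 12×37 = 2811
n = Σf = 153
Mean = 2811 / 153 = 18.3725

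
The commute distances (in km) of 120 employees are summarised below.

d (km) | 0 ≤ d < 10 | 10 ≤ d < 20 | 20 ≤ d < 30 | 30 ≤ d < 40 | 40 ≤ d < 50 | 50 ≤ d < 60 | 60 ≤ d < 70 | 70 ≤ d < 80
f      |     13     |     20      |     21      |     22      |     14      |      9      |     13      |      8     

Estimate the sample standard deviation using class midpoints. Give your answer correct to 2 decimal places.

20.76

Midpoints: 5, 15, 25, 35, 45, 55, 65, 75
n = 120, Σfm = 4230, mean = 35.2500
Σfm² = 200400
Σf(m − x̄)² = Σfm² − (Σfm)²/n = 200400 − 4230²/120 = 51292.5000
Sample variance = 51292.5000 / 119 = 431.0294
Standard deviation = √431.0294 = 20.7612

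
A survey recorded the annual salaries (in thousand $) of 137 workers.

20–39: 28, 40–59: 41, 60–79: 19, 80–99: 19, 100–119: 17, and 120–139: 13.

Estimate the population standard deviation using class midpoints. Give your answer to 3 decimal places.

Midpoints: 29.5, 49.5, 69.5, 89.5, 109.5, 129.5
n = 137, Σfm = 9421.5, mean = 68.7701
Σfm² = 790644.25
Σf(m − x̄)² = Σfm² − (Σfm)²/n = 790644.25 − 9421.5²/137 = 142727.0073
Population variance = 142727.0073 / 137 = 1041.8030
Standard deviation = √1041.8030 = 32.2770

32.277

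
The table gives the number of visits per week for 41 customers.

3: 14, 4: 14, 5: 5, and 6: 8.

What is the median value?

Cumulative frequencies: 14, 28, 33, 41
n = 41, so the median is the value in position (n+1)/2 = 21.
Position 21 falls at value 4.

4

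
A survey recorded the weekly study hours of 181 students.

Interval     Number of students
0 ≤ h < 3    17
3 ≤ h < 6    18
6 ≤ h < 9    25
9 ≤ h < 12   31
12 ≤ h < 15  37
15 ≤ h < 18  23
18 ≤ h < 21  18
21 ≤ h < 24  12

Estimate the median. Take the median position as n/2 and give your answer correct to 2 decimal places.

Cumulative frequencies: 17, 35, 60, 91, 128, 151, 169, 181
n = 181; position = n/2 = 90.5.
This falls in the class 9 ≤ h < 12: L = 9, F = 60, f = 31, h = 3.
Median ≈ 9 + ((90.5 − 60) / 31) × 3 = 11.9516

11.95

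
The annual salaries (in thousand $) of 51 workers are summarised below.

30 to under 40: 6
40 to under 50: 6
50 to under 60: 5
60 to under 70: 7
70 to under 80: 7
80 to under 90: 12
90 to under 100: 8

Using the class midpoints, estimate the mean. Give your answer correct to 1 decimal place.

Midpoints: 35, 45, 55, 65, 75, 85, 95
Σfm = 6×35 + 6×45 + 5×55 + 7×65 + 7×75 + 12×85 + 8×95 = 3515
n = Σf = 51
Mean = 3515 / 51 = 68.9216

68.9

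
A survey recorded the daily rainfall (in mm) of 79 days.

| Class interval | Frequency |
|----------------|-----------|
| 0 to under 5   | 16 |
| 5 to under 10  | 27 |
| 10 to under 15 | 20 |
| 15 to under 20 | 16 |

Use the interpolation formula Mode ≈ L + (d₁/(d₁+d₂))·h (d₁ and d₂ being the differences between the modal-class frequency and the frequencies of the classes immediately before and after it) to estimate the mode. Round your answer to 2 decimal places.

8.06

Modal class: 5 to under 10 (highest frequency 27).
d₁ = 27 − 16 = 11, d₂ = 27 − 20 = 7
Mode ≈ 5 + (11/(11+7)) × 5 = 5 + 3.0556 = 8.0556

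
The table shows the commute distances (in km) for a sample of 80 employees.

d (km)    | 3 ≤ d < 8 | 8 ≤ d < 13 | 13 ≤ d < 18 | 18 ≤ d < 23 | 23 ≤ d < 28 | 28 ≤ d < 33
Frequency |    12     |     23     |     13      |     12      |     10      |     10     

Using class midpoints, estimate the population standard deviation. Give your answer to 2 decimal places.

Midpoints: 5.5, 10.5, 15.5, 20.5, 25.5, 30.5
n = 80, Σfm = 1315, mean = 16.4375
Σfm² = 26870
Σf(m − x̄)² = Σfm² − (Σfm)²/n = 26870 − 1315²/80 = 5254.6875
Population variance = 5254.6875 / 80 = 65.6836
Standard deviation = √65.6836 = 8.1045

8.10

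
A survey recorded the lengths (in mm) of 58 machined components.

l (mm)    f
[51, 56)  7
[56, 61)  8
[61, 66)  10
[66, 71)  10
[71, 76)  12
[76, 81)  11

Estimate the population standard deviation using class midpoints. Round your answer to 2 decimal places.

8.25

Midpoints: 53.5, 58.5, 63.5, 68.5, 73.5, 78.5
n = 58, Σfm = 3908, mean = 67.3793
Σfm² = 267270.5
Σf(m − x̄)² = Σfm² − (Σfm)²/n = 267270.5 − 3908²/58 = 3952.1552
Population variance = 3952.1552 / 58 = 68.1406
Standard deviation = √68.1406 = 8.2547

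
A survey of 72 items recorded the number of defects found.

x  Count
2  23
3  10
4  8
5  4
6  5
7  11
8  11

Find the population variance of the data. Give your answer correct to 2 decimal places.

Values: 2, 3, 4, 5, 6, 7, 8
n = 72, Σfx = 323, mean = 4.4861
Σfx² = 1833
Σf(x − x̄)² = Σfx² − (Σfx)²/n = 1833 − 323²/72 = 383.9861
Population variance = 383.9861 / 72 = 5.3331

5.33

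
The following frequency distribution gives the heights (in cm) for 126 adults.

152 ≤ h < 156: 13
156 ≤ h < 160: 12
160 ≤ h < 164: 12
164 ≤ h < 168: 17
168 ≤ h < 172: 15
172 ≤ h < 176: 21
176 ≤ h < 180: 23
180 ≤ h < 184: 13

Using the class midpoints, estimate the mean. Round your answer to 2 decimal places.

Midpoints: 154, 158, 162, 166, 170, 174, 178, 182
Σfm = 13×154 + 12×158 + 12×162 + 17×166 + 15×170 + 21×174 + 23×178 + 13×182 = 21328
n = Σf = 126
Mean = 21328 / 126 = 169.2698

169.27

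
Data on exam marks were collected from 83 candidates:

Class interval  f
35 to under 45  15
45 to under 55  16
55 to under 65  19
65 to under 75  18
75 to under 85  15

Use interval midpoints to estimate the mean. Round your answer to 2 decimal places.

Midpoints: 40, 50, 60, 70, 80
Σfm = 15×40 + 16×50 + 19×60 + 18×70 + 15×80 = 5000
n = Σf = 83
Mean = 5000 / 83 = 60.2410

60.24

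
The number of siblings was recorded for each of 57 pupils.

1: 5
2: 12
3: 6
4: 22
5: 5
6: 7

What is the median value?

4

Cumulative frequencies: 5, 17, 23, 45, 50, 57
n = 57, so the median is the value in position (n+1)/2 = 29.
Position 29 falls at value 4.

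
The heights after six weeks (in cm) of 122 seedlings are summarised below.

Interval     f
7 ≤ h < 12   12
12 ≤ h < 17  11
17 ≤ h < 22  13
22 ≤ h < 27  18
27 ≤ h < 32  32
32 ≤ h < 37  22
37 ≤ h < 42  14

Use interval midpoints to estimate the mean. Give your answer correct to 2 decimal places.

26.43

Midpoints: 9.5, 14.5, 19.5, 24.5, 29.5, 34.5, 39.5
Σfm = 12×9.5 + 11×14.5 + 13×19.5 + 18×24.5 + 32×29.5 + 22×34.5 + 14×39.5 = 3224
n = Σf = 122
Mean = 3224 / 122 = 26.4262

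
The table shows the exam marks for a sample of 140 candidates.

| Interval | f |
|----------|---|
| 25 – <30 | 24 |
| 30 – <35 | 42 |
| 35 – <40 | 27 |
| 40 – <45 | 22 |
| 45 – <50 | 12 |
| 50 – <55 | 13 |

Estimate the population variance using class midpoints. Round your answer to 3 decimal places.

Midpoints: 27.5, 32.5, 37.5, 42.5, 47.5, 52.5
n = 140, Σfm = 5225, mean = 37.3214
Σfm² = 203125
Σf(m − x̄)² = Σfm² − (Σfm)²/n = 203125 − 5225²/140 = 8120.5357
Population variance = 8120.5357 / 140 = 58.0038

58.004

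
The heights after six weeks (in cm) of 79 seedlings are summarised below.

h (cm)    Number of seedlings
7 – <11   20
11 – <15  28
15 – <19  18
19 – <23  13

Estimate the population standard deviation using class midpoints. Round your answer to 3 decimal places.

4.093

Midpoints: 9, 13, 17, 21
n = 79, Σfm = 1123, mean = 14.2152
Σfm² = 17287
Σf(m − x̄)² = Σfm² − (Σfm)²/n = 17287 − 1123²/79 = 1323.3418
Population variance = 1323.3418 / 79 = 16.7512
Standard deviation = √16.7512 = 4.0928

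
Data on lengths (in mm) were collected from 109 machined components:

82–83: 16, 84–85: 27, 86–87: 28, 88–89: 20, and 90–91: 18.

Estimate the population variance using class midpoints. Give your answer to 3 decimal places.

Midpoints: 82.5, 84.5, 86.5, 88.5, 90.5
n = 109, Σfm = 9422.5, mean = 86.4450
Σfm² = 815259.25
Σf(m − x̄)² = Σfm² − (Σfm)²/n = 815259.25 − 9422.5²/109 = 731.6697
Population variance = 731.6697 / 109 = 6.7126

6.713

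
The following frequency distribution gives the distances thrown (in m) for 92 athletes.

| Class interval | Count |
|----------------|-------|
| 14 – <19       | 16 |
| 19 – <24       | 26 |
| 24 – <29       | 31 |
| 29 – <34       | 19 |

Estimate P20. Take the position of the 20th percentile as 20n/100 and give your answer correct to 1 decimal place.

Cumulative frequencies: 16, 42, 73, 92
n = 92; position = 20n/100 = 18.4.
This falls in the class 19 – <24: L = 19, F = 16, f = 26, h = 5.
20th percentile ≈ 19 + ((18.4 − 16) / 26) × 5 = 19.4615

19.5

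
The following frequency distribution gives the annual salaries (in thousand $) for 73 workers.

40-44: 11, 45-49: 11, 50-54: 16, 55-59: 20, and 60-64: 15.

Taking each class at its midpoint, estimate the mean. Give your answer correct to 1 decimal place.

53.2

Midpoints: 42, 47, 52, 57, 62
Σfm = 11×42 + 11×47 + 16×52 + 20×57 + 15×62 = 3881
n = Σf = 73
Mean = 3881 / 73 = 53.1644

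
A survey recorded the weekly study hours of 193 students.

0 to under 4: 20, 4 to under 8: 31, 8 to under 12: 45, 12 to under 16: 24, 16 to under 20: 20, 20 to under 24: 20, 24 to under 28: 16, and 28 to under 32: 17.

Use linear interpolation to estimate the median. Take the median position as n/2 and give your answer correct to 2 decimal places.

Cumulative frequencies: 20, 51, 96, 120, 140, 160, 176, 193
n = 193; position = n/2 = 96.5.
This falls in the class 12 to under 16: L = 12, F = 96, f = 24, h = 4.
Median ≈ 12 + ((96.5 − 96) / 24) × 4 = 12.0833

12.08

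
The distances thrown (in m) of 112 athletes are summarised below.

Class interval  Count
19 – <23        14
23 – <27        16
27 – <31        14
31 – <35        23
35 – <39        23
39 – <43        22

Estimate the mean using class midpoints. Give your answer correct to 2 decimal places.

Midpoints: 21, 25, 29, 33, 37, 41
Σfm = 14×21 + 16×25 + 14×29 + 23×33 + 23×37 + 22×41 = 3612
n = Σf = 112
Mean = 3612 / 112 = 32.2500

32.25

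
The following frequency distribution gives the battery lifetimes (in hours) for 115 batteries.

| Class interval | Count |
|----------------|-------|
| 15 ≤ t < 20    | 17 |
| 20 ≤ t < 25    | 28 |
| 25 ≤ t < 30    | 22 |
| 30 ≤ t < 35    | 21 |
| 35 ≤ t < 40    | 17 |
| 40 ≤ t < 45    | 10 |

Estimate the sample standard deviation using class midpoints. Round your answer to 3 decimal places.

Midpoints: 17.5, 22.5, 27.5, 32.5, 37.5, 42.5
n = 115, Σfm = 3277.5, mean = 28.5000
Σfm² = 100168.75
Σf(m − x̄)² = Σfm² − (Σfm)²/n = 100168.75 − 3277.5²/115 = 6760.0000
Sample variance = 6760.0000 / 114 = 59.2982
Standard deviation = √59.2982 = 7.7005

7.701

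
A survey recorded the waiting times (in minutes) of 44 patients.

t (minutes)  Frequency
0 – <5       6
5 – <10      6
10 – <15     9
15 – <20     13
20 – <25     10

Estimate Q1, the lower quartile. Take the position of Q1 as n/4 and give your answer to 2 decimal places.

9.17

Cumulative frequencies: 6, 12, 21, 34, 44
n = 44; position = n/4 = 11.
This falls in the class 5 – <10: L = 5, F = 6, f = 6, h = 5.
Lower quartile ≈ 5 + ((11 − 6) / 6) × 5 = 9.1667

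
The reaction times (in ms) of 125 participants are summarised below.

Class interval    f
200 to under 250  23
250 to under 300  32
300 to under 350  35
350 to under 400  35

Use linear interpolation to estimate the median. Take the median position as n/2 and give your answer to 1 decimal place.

310.7

Cumulative frequencies: 23, 55, 90, 125
n = 125; position = n/2 = 62.5.
This falls in the class 300 to under 350: L = 300, F = 55, f = 35, h = 50.
Median ≈ 300 + ((62.5 − 55) / 35) × 50 = 310.7143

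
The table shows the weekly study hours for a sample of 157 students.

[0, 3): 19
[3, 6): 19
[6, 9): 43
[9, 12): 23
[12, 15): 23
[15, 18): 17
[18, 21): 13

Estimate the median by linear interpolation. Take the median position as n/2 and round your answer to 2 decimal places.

Cumulative frequencies: 19, 38, 81, 104, 127, 144, 157
n = 157; position = n/2 = 78.5.
This falls in the class [6, 9): L = 6, F = 38, f = 43, h = 3.
Median ≈ 6 + ((78.5 − 38) / 43) × 3 = 8.8256

8.83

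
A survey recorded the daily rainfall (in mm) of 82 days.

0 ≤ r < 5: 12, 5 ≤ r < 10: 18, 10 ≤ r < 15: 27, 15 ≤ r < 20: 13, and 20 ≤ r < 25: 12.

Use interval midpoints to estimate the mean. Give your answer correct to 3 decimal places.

Midpoints: 2.5, 7.5, 12.5, 17.5, 22.5
Σfm = 12×2.5 + 18×7.5 + 27×12.5 + 13×17.5 + 12×22.5 = 1000
n = Σf = 82
Mean = 1000 / 82 = 12.1951

12.195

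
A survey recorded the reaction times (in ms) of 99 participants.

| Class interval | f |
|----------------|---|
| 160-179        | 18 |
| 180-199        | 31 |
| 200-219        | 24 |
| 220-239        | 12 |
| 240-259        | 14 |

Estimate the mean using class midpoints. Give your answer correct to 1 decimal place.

204.0

Midpoints: 169.5, 189.5, 209.5, 229.5, 249.5
Σfm = 18×169.5 + 31×189.5 + 24×209.5 + 12×229.5 + 14×249.5 = 20200.5
n = Σf = 99
Mean = 20200.5 / 99 = 204.0455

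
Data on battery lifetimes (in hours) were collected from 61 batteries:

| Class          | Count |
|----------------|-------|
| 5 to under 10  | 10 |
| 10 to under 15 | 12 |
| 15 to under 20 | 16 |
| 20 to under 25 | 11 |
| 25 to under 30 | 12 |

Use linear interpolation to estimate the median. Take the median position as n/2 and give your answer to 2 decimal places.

Cumulative frequencies: 10, 22, 38, 49, 61
n = 61; position = n/2 = 30.5.
This falls in the class 15 to under 20: L = 15, F = 22, f = 16, h = 5.
Median ≈ 15 + ((30.5 − 22) / 16) × 5 = 17.6562

17.66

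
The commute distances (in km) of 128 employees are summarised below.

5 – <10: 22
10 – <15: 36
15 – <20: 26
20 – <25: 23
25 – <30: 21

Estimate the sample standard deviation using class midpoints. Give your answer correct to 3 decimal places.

6.718

Midpoints: 7.5, 12.5, 17.5, 22.5, 27.5
n = 128, Σfm = 2165, mean = 16.9141
Σfm² = 42350
Σf(m − x̄)² = Σfm² − (Σfm)²/n = 42350 − 2165²/128 = 5731.0547
Sample variance = 5731.0547 / 127 = 45.1264
Standard deviation = √45.1264 = 6.7176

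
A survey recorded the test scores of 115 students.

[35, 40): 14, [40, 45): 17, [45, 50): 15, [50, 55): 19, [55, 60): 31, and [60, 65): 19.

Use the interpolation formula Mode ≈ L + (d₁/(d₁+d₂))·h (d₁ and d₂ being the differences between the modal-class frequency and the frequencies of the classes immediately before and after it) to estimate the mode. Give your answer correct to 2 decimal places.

Modal class: [55, 60) (highest frequency 31).
d₁ = 31 − 19 = 12, d₂ = 31 − 19 = 12
Mode ≈ 55 + (12/(12+12)) × 5 = 55 + 2.5000 = 57.5000

57.50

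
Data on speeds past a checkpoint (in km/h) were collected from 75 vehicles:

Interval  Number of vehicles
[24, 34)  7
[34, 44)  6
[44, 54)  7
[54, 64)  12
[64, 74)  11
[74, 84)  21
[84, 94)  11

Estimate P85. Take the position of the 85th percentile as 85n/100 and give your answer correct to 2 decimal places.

Cumulative frequencies: 7, 13, 20, 32, 43, 64, 75
n = 75; position = 85n/100 = 63.75.
This falls in the class [74, 84): L = 74, F = 43, f = 21, h = 10.
85th percentile ≈ 74 + ((63.75 − 43) / 21) × 10 = 83.8810

83.88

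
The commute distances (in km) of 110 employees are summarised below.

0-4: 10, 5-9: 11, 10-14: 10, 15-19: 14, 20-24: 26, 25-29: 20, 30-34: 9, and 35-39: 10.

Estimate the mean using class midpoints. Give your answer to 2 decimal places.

Midpoints: 2, 7, 12, 17, 22, 27, 32, 37
Σfm = 10×2 + 11×7 + 10×12 + 14×17 + 26×22 + 20×27 + 9×32 + 10×37 = 2225
n = Σf = 110
Mean = 2225 / 110 = 20.2273

20.23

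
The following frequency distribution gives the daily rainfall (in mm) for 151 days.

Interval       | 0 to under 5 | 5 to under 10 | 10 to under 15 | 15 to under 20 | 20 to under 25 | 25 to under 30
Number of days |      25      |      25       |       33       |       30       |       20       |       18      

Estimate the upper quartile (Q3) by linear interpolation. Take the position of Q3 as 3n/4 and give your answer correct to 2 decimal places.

20.06

Cumulative frequencies: 25, 50, 83, 113, 133, 151
n = 151; position = 3n/4 = 113.25.
This falls in the class 20 to under 25: L = 20, F = 113, f = 20, h = 5.
Upper quartile ≈ 20 + ((113.25 − 113) / 20) × 5 = 20.0625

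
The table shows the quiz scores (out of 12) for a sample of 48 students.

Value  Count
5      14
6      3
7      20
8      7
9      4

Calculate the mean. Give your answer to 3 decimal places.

6.667

Values: 5, 6, 7, 8, 9
Σfx = 14×5 + 3×6 + 20×7 + 7×8 + 4×9 = 320
n = Σf = 48
Mean = 320 / 48 = 6.6667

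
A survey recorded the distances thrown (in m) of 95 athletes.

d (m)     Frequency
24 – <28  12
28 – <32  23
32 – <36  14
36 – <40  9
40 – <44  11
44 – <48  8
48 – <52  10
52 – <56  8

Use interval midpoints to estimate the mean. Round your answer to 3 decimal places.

Midpoints: 26, 30, 34, 38, 42, 46, 50, 54
Σfm = 12×26 + 23×30 + 14×34 + 9×38 + 11×42 + 8×46 + 10×50 + 8×54 = 3582
n = Σf = 95
Mean = 3582 / 95 = 37.7053

37.705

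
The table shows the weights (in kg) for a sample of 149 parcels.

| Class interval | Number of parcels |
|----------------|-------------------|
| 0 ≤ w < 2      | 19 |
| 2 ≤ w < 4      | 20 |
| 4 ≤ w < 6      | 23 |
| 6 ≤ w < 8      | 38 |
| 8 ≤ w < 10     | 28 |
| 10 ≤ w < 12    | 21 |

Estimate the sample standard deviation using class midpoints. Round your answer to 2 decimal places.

Midpoints: 1, 3, 5, 7, 9, 11
n = 149, Σfm = 943, mean = 6.3289
Σfm² = 7445
Σf(m − x̄)² = Σfm² − (Σfm)²/n = 7445 − 943²/149 = 1476.8859
Sample variance = 1476.8859 / 148 = 9.9790
Standard deviation = √9.9790 = 3.1589

3.16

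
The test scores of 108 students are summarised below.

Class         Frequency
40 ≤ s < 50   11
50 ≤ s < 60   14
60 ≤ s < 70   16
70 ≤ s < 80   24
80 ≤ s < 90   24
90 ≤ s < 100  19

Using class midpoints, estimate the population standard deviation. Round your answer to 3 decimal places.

Midpoints: 45, 55, 65, 75, 85, 95
n = 108, Σfm = 7950, mean = 73.6111
Σfm² = 612100
Σf(m − x̄)² = Σfm² − (Σfm)²/n = 612100 − 7950²/108 = 26891.6667
Population variance = 26891.6667 / 108 = 248.9969
Standard deviation = √248.9969 = 15.7796

15.780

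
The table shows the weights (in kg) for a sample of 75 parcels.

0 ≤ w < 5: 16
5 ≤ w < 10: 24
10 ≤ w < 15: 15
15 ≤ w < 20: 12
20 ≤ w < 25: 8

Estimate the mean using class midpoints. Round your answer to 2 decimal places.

Midpoints: 2.5, 7.5, 12.5, 17.5, 22.5
Σfm = 16×2.5 + 24×7.5 + 15×12.5 + 12×17.5 + 8×22.5 = 797.5
n = Σf = 75
Mean = 797.5 / 75 = 10.6333

10.63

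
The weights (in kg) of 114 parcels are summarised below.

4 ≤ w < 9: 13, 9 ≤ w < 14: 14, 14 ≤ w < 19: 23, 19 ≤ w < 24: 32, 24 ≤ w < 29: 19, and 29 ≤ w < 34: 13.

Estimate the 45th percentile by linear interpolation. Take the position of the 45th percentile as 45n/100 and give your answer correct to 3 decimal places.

19.203

Cumulative frequencies: 13, 27, 50, 82, 101, 114
n = 114; position = 45n/100 = 51.3.
This falls in the class 19 ≤ w < 24: L = 19, F = 50, f = 32, h = 5.
45th percentile ≈ 19 + ((51.3 − 50) / 32) × 5 = 19.2031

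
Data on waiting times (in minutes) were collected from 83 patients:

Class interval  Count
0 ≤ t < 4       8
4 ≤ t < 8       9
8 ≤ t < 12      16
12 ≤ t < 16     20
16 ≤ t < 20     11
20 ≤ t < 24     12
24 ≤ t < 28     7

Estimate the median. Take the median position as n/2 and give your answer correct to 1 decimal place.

13.7

Cumulative frequencies: 8, 17, 33, 53, 64, 76, 83
n = 83; position = n/2 = 41.5.
This falls in the class 12 ≤ t < 16: L = 12, F = 33, f = 20, h = 4.
Median ≈ 12 + ((41.5 − 33) / 20) × 4 = 13.7000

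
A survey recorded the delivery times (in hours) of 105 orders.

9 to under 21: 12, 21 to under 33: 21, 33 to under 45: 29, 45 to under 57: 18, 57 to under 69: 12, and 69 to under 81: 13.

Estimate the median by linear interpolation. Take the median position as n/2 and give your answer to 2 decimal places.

41.07

Cumulative frequencies: 12, 33, 62, 80, 92, 105
n = 105; position = n/2 = 52.5.
This falls in the class 33 to under 45: L = 33, F = 33, f = 29, h = 12.
Median ≈ 33 + ((52.5 − 33) / 29) × 12 = 41.0690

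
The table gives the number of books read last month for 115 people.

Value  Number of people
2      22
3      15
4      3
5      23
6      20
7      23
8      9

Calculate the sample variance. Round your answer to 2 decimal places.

Values: 2, 3, 4, 5, 6, 7, 8
n = 115, Σfx = 569, mean = 4.9478
Σfx² = 3269
Σf(x − x̄)² = Σfx² − (Σfx)²/n = 3269 − 569²/115 = 453.6870
Sample variance = 453.6870 / 114 = 3.9797

3.98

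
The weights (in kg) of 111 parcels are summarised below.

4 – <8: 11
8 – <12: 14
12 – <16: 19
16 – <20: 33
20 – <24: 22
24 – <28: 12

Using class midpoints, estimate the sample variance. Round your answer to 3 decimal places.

Midpoints: 6, 10, 14, 18, 22, 26
n = 111, Σfm = 1862, mean = 16.7748
Σfm² = 34972
Σf(m − x̄)² = Σfm² − (Σfm)²/n = 34972 − 1862²/111 = 3737.3694
Sample variance = 3737.3694 / 110 = 33.9761

33.976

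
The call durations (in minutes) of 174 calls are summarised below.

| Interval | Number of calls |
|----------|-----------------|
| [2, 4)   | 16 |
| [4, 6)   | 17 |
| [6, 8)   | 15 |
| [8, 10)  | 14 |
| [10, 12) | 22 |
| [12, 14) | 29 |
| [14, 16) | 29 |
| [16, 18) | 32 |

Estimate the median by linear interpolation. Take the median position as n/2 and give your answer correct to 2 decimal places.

Cumulative frequencies: 16, 33, 48, 62, 84, 113, 142, 174
n = 174; position = n/2 = 87.
This falls in the class [12, 14): L = 12, F = 84, f = 29, h = 2.
Median ≈ 12 + ((87 − 84) / 29) × 2 = 12.2069

12.21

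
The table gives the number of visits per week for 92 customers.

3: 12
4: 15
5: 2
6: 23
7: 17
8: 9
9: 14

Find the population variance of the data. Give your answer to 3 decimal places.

Values: 3, 4, 5, 6, 7, 8, 9
n = 92, Σfx = 561, mean = 6.0978
Σfx² = 3769
Σf(x − x̄)² = Σfx² − (Σfx)²/n = 3769 − 561²/92 = 348.1196
Population variance = 348.1196 / 92 = 3.7839

3.784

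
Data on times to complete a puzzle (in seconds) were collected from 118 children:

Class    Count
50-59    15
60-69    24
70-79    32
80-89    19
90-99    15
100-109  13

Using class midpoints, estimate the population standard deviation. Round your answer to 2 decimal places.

15.13

Midpoints: 54.5, 64.5, 74.5, 84.5, 94.5, 104.5
n = 118, Σfm = 9131, mean = 77.3814
Σfm² = 733589.5
Σf(m − x̄)² = Σfm² − (Σfm)²/n = 733589.5 − 9131²/118 = 27020.3390
Population variance = 27020.3390 / 118 = 228.9859
Standard deviation = √228.9859 = 15.1323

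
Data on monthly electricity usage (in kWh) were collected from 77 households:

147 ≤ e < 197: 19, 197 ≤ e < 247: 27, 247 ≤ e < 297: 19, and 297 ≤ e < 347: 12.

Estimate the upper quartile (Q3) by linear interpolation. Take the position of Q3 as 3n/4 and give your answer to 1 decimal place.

277.9

Cumulative frequencies: 19, 46, 65, 77
n = 77; position = 3n/4 = 57.75.
This falls in the class 247 ≤ e < 297: L = 247, F = 46, f = 19, h = 50.
Upper quartile ≈ 247 + ((57.75 − 46) / 19) × 50 = 277.9211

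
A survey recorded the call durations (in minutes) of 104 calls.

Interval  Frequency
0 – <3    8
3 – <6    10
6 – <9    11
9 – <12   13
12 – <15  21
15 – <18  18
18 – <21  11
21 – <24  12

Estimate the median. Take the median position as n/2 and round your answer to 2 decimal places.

Cumulative frequencies: 8, 18, 29, 42, 63, 81, 92, 104
n = 104; position = n/2 = 52.
This falls in the class 12 – <15: L = 12, F = 42, f = 21, h = 3.
Median ≈ 12 + ((52 − 42) / 21) × 3 = 13.4286

13.43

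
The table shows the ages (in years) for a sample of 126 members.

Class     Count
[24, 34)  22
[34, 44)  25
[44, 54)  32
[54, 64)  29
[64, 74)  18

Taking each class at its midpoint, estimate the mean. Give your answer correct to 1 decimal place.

Midpoints: 29, 39, 49, 59, 69
Σfm = 22×29 + 25×39 + 32×49 + 29×59 + 18×69 = 6134
n = Σf = 126
Mean = 6134 / 126 = 48.6825

48.7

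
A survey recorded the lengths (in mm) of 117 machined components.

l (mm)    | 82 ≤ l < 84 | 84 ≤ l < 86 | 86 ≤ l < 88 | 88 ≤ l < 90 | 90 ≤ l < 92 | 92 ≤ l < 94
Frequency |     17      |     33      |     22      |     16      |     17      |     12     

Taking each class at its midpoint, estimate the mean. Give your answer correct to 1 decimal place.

Midpoints: 83, 85, 87, 89, 91, 93
Σfm = 17×83 + 33×85 + 22×87 + 16×89 + 17×91 + 12×93 = 10217
n = Σf = 117
Mean = 10217 / 117 = 87.3248

87.3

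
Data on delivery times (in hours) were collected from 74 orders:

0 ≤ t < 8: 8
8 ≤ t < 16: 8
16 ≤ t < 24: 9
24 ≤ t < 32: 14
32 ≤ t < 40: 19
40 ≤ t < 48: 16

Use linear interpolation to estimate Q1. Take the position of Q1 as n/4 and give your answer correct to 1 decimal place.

Cumulative frequencies: 8, 16, 25, 39, 58, 74
n = 74; position = n/4 = 18.5.
This falls in the class 16 ≤ t < 24: L = 16, F = 16, f = 9, h = 8.
Lower quartile ≈ 16 + ((18.5 − 16) / 9) × 8 = 18.2222

18.2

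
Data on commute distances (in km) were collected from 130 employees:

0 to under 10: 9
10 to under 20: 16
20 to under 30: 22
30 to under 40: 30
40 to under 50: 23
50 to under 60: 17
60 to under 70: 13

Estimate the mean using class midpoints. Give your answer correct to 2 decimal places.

36.15

Midpoints: 5, 15, 25, 35, 45, 55, 65
Σfm = 9×5 + 16×15 + 22×25 + 30×35 + 23×45 + 17×55 + 13×65 = 4700
n = Σf = 130
Mean = 4700 / 130 = 36.1538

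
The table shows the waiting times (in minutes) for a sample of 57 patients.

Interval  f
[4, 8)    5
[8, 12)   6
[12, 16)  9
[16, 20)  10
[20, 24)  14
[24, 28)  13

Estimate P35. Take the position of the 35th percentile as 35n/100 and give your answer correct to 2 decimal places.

Cumulative frequencies: 5, 11, 20, 30, 44, 57
n = 57; position = 35n/100 = 19.95.
This falls in the class [12, 16): L = 12, F = 11, f = 9, h = 4.
35th percentile ≈ 12 + ((19.95 − 11) / 9) × 4 = 15.9778

15.98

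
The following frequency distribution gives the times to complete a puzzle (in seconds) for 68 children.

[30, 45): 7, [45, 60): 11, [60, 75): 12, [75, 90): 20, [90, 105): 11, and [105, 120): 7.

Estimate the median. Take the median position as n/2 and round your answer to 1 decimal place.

Cumulative frequencies: 7, 18, 30, 50, 61, 68
n = 68; position = n/2 = 34.
This falls in the class [75, 90): L = 75, F = 30, f = 20, h = 15.
Median ≈ 75 + ((34 − 30) / 20) × 15 = 78.0000

78.0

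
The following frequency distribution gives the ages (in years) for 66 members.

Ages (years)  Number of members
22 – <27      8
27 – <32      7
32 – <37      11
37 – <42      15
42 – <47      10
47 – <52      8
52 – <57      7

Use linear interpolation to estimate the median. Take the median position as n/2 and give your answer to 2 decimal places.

Cumulative frequencies: 8, 15, 26, 41, 51, 59, 66
n = 66; position = n/2 = 33.
This falls in the class 37 – <42: L = 37, F = 26, f = 15, h = 5.
Median ≈ 37 + ((33 − 26) / 15) × 5 = 39.3333

39.33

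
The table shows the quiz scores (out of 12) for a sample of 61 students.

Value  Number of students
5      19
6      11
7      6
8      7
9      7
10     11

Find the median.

7

Cumulative frequencies: 19, 30, 36, 43, 50, 61
n = 61, so the median is the value in position (n+1)/2 = 31.
Position 31 falls at value 7.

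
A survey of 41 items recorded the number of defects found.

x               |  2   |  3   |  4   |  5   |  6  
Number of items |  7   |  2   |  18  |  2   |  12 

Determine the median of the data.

Cumulative frequencies: 7, 9, 27, 29, 41
n = 41, so the median is the value in position (n+1)/2 = 21.
Position 21 falls at value 4.

4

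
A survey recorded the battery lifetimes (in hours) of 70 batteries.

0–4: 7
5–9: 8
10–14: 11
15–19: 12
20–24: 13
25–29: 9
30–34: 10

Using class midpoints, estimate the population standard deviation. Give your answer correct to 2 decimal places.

9.31

Midpoints: 2, 7, 12, 17, 22, 27, 32
n = 70, Σfm = 1255, mean = 17.9286
Σfm² = 28565
Σf(m − x̄)² = Σfm² − (Σfm)²/n = 28565 − 1255²/70 = 6064.6429
Population variance = 6064.6429 / 70 = 86.6378
Standard deviation = √86.6378 = 9.3079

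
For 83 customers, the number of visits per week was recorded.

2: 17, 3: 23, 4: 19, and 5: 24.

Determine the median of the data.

Cumulative frequencies: 17, 40, 59, 83
n = 83, so the median is the value in position (n+1)/2 = 42.
Position 42 falls at value 4.

4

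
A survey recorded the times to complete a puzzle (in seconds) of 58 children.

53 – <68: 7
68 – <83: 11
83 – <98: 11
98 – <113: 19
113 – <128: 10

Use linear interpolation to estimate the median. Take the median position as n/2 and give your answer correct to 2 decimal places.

Cumulative frequencies: 7, 18, 29, 48, 58
n = 58; position = n/2 = 29.
This falls in the class 83 – <98: L = 83, F = 18, f = 11, h = 15.
Median ≈ 83 + ((29 − 18) / 11) × 15 = 98.0000

98.00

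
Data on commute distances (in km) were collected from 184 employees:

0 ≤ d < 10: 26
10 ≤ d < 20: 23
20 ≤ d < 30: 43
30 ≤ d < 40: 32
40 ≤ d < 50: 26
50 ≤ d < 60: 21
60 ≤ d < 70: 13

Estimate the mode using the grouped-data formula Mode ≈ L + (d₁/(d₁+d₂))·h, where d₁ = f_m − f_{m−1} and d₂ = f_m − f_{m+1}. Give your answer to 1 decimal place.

Modal class: 20 ≤ d < 30 (highest frequency 43).
d₁ = 43 − 23 = 20, d₂ = 43 − 32 = 11
Mode ≈ 20 + (20/(20+11)) × 10 = 20 + 6.4516 = 26.4516

26.5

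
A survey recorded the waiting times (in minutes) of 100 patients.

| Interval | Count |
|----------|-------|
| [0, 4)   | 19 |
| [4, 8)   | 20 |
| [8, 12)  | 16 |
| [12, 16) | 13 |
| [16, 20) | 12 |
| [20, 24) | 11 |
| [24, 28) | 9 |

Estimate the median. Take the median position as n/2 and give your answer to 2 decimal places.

10.75

Cumulative frequencies: 19, 39, 55, 68, 80, 91, 100
n = 100; position = n/2 = 50.
This falls in the class [8, 12): L = 8, F = 39, f = 16, h = 4.
Median ≈ 8 + ((50 − 39) / 16) × 4 = 10.7500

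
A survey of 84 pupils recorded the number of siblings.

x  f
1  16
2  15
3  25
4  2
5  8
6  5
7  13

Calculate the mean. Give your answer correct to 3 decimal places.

Values: 1, 2, 3, 4, 5, 6, 7
Σfx = 16×1 + 15×2 + 25×3 + 2×4 + 8×5 + 5×6 + 13×7 = 290
n = Σf = 84
Mean = 290 / 84 = 3.4524

3.452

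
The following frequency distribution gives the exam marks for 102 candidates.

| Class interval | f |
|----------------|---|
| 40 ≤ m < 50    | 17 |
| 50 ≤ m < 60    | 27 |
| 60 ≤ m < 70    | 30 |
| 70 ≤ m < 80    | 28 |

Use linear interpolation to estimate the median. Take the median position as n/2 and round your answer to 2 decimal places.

62.33

Cumulative frequencies: 17, 44, 74, 102
n = 102; position = n/2 = 51.
This falls in the class 60 ≤ m < 70: L = 60, F = 44, f = 30, h = 10.
Median ≈ 60 + ((51 − 44) / 30) × 10 = 62.3333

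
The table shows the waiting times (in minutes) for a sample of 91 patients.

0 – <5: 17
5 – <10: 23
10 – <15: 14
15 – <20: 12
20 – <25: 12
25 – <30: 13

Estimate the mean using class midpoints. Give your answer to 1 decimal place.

Midpoints: 2.5, 7.5, 12.5, 17.5, 22.5, 27.5
Σfm = 17×2.5 + 23×7.5 + 14×12.5 + 12×17.5 + 12×22.5 + 13×27.5 = 1227.5
n = Σf = 91
Mean = 1227.5 / 91 = 13.4890

13.5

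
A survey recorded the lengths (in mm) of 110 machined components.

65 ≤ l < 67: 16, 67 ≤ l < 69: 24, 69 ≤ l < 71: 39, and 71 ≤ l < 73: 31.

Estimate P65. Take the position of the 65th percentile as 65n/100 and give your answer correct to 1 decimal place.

70.6

Cumulative frequencies: 16, 40, 79, 110
n = 110; position = 65n/100 = 71.5.
This falls in the class 69 ≤ l < 71: L = 69, F = 40, f = 39, h = 2.
65th percentile ≈ 69 + ((71.5 − 40) / 39) × 2 = 70.6154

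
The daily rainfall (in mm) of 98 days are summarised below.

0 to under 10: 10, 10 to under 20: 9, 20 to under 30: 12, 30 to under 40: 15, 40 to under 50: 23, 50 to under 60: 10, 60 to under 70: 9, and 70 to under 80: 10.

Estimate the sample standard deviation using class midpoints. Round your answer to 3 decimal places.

Midpoints: 5, 15, 25, 35, 45, 55, 65, 75
n = 98, Σfm = 3930, mean = 40.1020
Σfm² = 199250
Σf(m − x̄)² = Σfm² − (Σfm)²/n = 199250 − 3930²/98 = 41648.9796
Sample variance = 41648.9796 / 97 = 429.3709
Standard deviation = √429.3709 = 20.7213

20.721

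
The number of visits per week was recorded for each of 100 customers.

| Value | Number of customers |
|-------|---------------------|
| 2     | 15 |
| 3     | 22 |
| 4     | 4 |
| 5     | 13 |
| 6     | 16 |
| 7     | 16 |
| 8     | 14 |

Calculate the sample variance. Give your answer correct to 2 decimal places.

4.37

Values: 2, 3, 4, 5, 6, 7, 8
n = 100, Σfx = 497, mean = 4.9700
Σfx² = 2903
Σf(x − x̄)² = Σfx² − (Σfx)²/n = 2903 − 497²/100 = 432.9100
Sample variance = 432.9100 / 99 = 4.3728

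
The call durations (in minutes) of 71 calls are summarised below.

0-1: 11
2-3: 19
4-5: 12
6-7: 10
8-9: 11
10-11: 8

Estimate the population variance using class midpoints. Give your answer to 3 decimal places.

Midpoints: 0.5, 2.5, 4.5, 6.5, 8.5, 10.5
n = 71, Σfm = 349.5, mean = 4.9225
Σfm² = 2463.75
Σf(m − x̄)² = Σfm² − (Σfm)²/n = 2463.75 − 349.5²/71 = 743.3239
Population variance = 743.3239 / 71 = 10.4694

10.469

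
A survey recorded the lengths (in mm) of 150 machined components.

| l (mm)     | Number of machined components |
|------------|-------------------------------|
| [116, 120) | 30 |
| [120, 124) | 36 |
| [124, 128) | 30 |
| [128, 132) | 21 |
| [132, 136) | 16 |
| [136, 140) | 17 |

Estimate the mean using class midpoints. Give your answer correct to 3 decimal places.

126.213

Midpoints: 118, 122, 126, 130, 134, 138
Σfm = 30×118 + 36×122 + 30×126 + 21×130 + 16×134 + 17×138 = 18932
n = Σf = 150
Mean = 18932 / 150 = 126.2133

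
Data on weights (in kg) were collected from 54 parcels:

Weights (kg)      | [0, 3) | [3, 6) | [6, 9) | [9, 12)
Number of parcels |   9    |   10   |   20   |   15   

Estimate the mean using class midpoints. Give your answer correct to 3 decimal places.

6.778

Midpoints: 1.5, 4.5, 7.5, 10.5
Σfm = 9×1.5 + 10×4.5 + 20×7.5 + 15×10.5 = 366
n = Σf = 54
Mean = 366 / 54 = 6.7778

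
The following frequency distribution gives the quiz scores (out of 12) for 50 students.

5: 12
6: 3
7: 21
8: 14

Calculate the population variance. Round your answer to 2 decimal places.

Values: 5, 6, 7, 8
n = 50, Σfx = 337, mean = 6.7400
Σfx² = 2333
Σf(x − x̄)² = Σfx² − (Σfx)²/n = 2333 − 337²/50 = 61.6200
Population variance = 61.6200 / 50 = 1.2324

1.23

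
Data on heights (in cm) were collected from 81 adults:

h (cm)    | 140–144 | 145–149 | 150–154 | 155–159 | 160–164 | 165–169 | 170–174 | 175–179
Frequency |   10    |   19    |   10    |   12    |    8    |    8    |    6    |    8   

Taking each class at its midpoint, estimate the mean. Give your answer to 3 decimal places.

156.753

Midpoints: 142, 147, 152, 157, 162, 167, 172, 177
Σfm = 10×142 + 19×147 + 10×152 + 12×157 + 8×162 + 8×167 + 6×172 + 8×177 = 12697
n = Σf = 81
Mean = 12697 / 81 = 156.7531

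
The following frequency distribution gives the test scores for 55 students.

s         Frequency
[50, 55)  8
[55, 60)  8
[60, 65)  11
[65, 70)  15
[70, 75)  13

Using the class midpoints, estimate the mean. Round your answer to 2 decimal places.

Midpoints: 52.5, 57.5, 62.5, 67.5, 72.5
Σfm = 8×52.5 + 8×57.5 + 11×62.5 + 15×67.5 + 13×72.5 = 3522.5
n = Σf = 55
Mean = 3522.5 / 55 = 64.0455

64.05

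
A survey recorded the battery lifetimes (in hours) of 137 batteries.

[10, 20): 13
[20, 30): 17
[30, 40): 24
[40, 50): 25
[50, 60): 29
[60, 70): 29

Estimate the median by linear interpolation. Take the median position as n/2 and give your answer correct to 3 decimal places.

Cumulative frequencies: 13, 30, 54, 79, 108, 137
n = 137; position = n/2 = 68.5.
This falls in the class [40, 50): L = 40, F = 54, f = 25, h = 10.
Median ≈ 40 + ((68.5 − 54) / 25) × 10 = 45.8000

45.800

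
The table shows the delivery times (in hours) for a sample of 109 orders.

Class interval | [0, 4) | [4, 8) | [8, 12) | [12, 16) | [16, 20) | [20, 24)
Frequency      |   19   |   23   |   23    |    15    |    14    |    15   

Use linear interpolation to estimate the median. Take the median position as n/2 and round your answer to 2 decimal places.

Cumulative frequencies: 19, 42, 65, 80, 94, 109
n = 109; position = n/2 = 54.5.
This falls in the class [8, 12): L = 8, F = 42, f = 23, h = 4.
Median ≈ 8 + ((54.5 − 42) / 23) × 4 = 10.1739

10.17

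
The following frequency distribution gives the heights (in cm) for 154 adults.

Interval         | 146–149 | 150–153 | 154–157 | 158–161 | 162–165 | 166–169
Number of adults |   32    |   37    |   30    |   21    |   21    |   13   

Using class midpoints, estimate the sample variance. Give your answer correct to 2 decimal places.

40.47

Midpoints: 147.5, 151.5, 155.5, 159.5, 163.5, 167.5
n = 154, Σfm = 23951, mean = 155.5260
Σfm² = 3731194.5
Σf(m − x̄)² = Σfm² − (Σfm)²/n = 3731194.5 − 23951²/154 = 6191.8961
Sample variance = 6191.8961 / 153 = 40.4699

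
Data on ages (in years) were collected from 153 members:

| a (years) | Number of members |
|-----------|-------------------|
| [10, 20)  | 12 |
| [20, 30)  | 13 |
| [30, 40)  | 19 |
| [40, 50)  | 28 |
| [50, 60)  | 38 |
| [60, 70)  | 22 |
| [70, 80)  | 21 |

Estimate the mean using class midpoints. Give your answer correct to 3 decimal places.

Midpoints: 15, 25, 35, 45, 55, 65, 75
Σfm = 12×15 + 13×25 + 19×35 + 28×45 + 38×55 + 22×65 + 21×75 = 7525
n = Σf = 153
Mean = 7525 / 153 = 49.1830

49.183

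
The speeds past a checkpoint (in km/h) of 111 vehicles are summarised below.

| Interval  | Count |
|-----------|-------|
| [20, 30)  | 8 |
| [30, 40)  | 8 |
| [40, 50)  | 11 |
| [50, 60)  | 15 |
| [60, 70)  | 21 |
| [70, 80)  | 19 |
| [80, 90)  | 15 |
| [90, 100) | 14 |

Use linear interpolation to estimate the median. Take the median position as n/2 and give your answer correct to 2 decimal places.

66.43

Cumulative frequencies: 8, 16, 27, 42, 63, 82, 97, 111
n = 111; position = n/2 = 55.5.
This falls in the class [60, 70): L = 60, F = 42, f = 21, h = 10.
Median ≈ 60 + ((55.5 − 42) / 21) × 10 = 66.4286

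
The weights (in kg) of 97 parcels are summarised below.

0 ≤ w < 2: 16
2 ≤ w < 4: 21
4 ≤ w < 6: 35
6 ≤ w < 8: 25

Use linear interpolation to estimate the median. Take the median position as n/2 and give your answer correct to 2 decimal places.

4.66

Cumulative frequencies: 16, 37, 72, 97
n = 97; position = n/2 = 48.5.
This falls in the class 4 ≤ w < 6: L = 4, F = 37, f = 35, h = 2.
Median ≈ 4 + ((48.5 − 37) / 35) × 2 = 4.6571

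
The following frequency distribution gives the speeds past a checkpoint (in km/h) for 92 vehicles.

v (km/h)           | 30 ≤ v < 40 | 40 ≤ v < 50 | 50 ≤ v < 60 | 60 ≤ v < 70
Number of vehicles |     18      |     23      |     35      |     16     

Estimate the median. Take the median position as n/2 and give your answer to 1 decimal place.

Cumulative frequencies: 18, 41, 76, 92
n = 92; position = n/2 = 46.
This falls in the class 50 ≤ v < 60: L = 50, F = 41, f = 35, h = 10.
Median ≈ 50 + ((46 − 41) / 35) × 10 = 51.4286

51.4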